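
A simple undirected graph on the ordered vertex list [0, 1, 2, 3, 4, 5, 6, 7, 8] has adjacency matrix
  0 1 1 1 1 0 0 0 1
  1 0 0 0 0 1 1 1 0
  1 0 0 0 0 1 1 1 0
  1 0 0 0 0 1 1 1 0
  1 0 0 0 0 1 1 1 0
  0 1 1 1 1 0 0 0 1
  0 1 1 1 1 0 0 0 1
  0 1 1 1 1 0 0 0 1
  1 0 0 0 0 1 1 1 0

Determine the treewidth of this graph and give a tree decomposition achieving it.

Treewidth 4.
One optimal decomposition is:
Bags: B1 = {0, 4, 5, 6, 7}  B2 = {0, 2, 5, 6, 7}  B3 = {0, 3, 5, 6, 7}  B4 = {0, 1, 5, 6, 7}  B5 = {0, 5, 6, 7, 8}
Tree: B1–B2, B2–B3, B3–B4, B4–B5

Every bag has size at most 5, so the width is 5 − 1 = 4 and tw(G) ≤ 4. For the lower bound: the 5 vertex sets {0,4}, {2,6}, {3,7}, {5}, {1} are disjoint, each induces a connected subgraph, and every pair is joined by at least one edge of G. Contracting each set to a single vertex therefore yields K_{5} as a minor, and since treewidth is minor-monotone, tw(G) ≥ tw(K_{5}) = 4. Combining the bounds, tw(G) = 4.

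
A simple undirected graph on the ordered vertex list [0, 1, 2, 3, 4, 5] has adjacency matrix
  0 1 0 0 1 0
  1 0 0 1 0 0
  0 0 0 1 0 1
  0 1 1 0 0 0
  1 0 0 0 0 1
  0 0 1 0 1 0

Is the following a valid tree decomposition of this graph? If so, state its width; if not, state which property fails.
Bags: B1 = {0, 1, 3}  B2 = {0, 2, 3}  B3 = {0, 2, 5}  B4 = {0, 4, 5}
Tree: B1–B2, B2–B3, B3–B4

Yes; width 2.

Vertex coverage: the bags together contain {0, 1, 2, 3, 4, 5}, the full vertex set. Edge coverage: each edge of G has both endpoints in at least one bag. Running intersection: for every vertex, the bags containing it form a connected subtree. All three properties hold, so this is a valid tree decomposition of width max|bag| − 1 = 2, and hence tw(G) ≤ 2.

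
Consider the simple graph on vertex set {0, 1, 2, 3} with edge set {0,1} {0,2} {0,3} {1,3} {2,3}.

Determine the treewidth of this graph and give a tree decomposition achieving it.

The largest bag has 3 vertices, giving width 2; this decomposition certifies tw(G) ≤ 2. Conversely, {0, 1, 3} is a clique of size 3, and the vertices of any clique must share a bag in every tree decomposition; so some bag has ≥ 3 vertices and tw(G) ≥ 2. Combining the bounds, tw(G) = 2.

Treewidth 2.
One such decomposition:
Bags: B1 = {0, 2, 3}  B2 = {0, 1, 3}
Tree: B1–B2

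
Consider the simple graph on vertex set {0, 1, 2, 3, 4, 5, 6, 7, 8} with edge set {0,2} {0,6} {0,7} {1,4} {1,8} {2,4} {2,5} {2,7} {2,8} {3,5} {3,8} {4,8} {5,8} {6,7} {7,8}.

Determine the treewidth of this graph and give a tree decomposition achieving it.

Treewidth 2.
One such decomposition:
Bags: B1 = {2, 7, 8}  B2 = {2, 4, 8}  B3 = {2, 5, 8}  B4 = {0, 2, 7}  B5 = {1, 4, 8}  B6 = {0, 6, 7}  B7 = {3, 5, 8}
Tree: B1–B2, B1–B3, B1–B4, B2–B5, B4–B6, B3–B7

The largest bag has 3 vertices, giving width 2; this decomposition certifies tw(G) ≤ 2. Conversely, {0, 2, 7} is a clique of size 3, and the vertices of any clique must share a bag in every tree decomposition; so some bag has ≥ 3 vertices and tw(G) ≥ 2. Therefore the treewidth is 2.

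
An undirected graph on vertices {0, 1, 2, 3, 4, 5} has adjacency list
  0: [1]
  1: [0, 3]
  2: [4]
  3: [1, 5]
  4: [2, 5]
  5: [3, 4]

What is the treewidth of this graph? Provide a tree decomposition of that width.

Each bag holds 2 vertices, so the decomposition has width 1, which upper-bounds the treewidth. Since G has at least one edge (e.g. 2–4), it is not an edgeless graph, so tw(G) ≥ 1. Hence tw(G) = 1 exactly.

Treewidth 1.
One optimal decomposition is:
Bags: B1 = {2, 4}  B2 = {4, 5}  B3 = {3, 5}  B4 = {1, 3}  B5 = {0, 1}
Tree: B1–B2, B2–B3, B3–B4, B4–B5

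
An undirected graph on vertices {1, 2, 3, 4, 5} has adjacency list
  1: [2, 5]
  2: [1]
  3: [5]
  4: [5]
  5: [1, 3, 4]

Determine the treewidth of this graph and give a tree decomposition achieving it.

Treewidth 1.
One such decomposition:
Bags: B1 = {3, 5}  B2 = {1, 5}  B3 = {1, 2}  B4 = {4, 5}
Tree: B1–B2, B2–B3, B2–B4

Each bag holds 2 vertices, so the decomposition has width 1, which upper-bounds the treewidth. Any graph with an edge has treewidth ≥ 1, and G has the edge 3–5. Combining the bounds, tw(G) = 1.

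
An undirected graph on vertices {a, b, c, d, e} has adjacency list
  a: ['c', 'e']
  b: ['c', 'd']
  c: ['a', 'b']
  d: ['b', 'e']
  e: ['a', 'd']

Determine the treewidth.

2

A width-2 tree decomposition is:
Bags: B1 = {a, c, e}  B2 = {b, c, e}  B3 = {b, d, e}
Tree: B1–B2, B2–B3
Each bag holds 3 vertices, so the decomposition has width 2, which upper-bounds the treewidth. The edges e–a–c–b–d–e form a cycle, so G is not a tree and its treewidth is at least 2. Therefore the treewidth is 2.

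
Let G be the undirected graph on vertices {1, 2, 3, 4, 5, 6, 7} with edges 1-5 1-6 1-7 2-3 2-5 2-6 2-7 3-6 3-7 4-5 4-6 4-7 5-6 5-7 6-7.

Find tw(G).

3

A width-3 tree decomposition is:
Bags: B1 = {2, 5, 6, 7}  B2 = {2, 3, 6, 7}  B3 = {4, 5, 6, 7}  B4 = {1, 5, 6, 7}
Tree: B1–B2, B1–B3, B3–B4
Each bag holds 4 vertices, so the decomposition has width 3, which upper-bounds the treewidth. On the other hand G contains the 4-clique {2, 3, 6, 7}. A clique must lie in a single bag of any decomposition, so no decomposition can have width below 3. Therefore the treewidth is 3.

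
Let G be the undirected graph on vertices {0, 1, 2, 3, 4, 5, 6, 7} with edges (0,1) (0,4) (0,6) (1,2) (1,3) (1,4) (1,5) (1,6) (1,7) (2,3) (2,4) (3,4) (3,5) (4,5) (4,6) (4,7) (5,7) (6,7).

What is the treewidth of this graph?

A width-3 tree decomposition is:
Bags: B1 = {1, 2, 3, 4}  B2 = {1, 3, 4, 5}  B3 = {1, 4, 5, 7}  B4 = {1, 4, 6, 7}  B5 = {0, 1, 4, 6}
Tree: B1–B2, B2–B3, B3–B4, B4–B5
The largest bag has 4 vertices, giving width 3; this decomposition certifies tw(G) ≤ 3. Conversely, {0, 1, 4, 6} is a clique of size 4, and the vertices of any clique must share a bag in every tree decomposition; so some bag has ≥ 4 vertices and tw(G) ≥ 3. Therefore the treewidth is 3.

3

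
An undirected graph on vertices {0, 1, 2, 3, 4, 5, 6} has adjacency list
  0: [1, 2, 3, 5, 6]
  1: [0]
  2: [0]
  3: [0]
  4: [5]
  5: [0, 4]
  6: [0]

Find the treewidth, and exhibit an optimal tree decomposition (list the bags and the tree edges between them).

Treewidth 1.
One such decomposition:
Bags: B1 = {0, 1}  B2 = {0, 3}  B3 = {0, 5}  B4 = {0, 6}  B5 = {4, 5}  B6 = {0, 2}
Tree: B1–B2, B1–B3, B1–B4, B3–B5, B1–B6

The largest bag has 2 vertices, giving width 1; this decomposition certifies tw(G) ≤ 1. G has an edge, so its treewidth is at least 1. Combining the bounds, tw(G) = 1.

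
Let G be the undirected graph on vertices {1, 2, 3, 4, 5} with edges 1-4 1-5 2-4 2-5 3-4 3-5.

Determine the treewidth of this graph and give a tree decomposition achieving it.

Each bag holds 3 vertices, so the decomposition has width 2, which upper-bounds the treewidth. For the lower bound, G contains the cycle 1–5–2–4–1, so G is not a forest; only forests have treewidth ≤ 1, hence tw(G) ≥ 2. The upper and lower bounds meet at 2, so that is the treewidth.

Treewidth 2.
One such decomposition:
Bags: B1 = {1, 4, 5}  B2 = {2, 4, 5}  B3 = {3, 4, 5}
Tree: B1–B2, B2–B3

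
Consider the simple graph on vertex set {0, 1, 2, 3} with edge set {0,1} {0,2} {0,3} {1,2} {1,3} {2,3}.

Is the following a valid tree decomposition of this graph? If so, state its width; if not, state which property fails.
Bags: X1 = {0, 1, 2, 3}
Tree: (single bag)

Yes; width 3.

Every vertex of G appears in some bag (union = {0, 1, 2, 3}); every edge is covered by a bag; and for each vertex v the set of bags containing v is connected in the bag tree. The decomposition is therefore valid. The largest bag has 4 vertices, so the width is 3.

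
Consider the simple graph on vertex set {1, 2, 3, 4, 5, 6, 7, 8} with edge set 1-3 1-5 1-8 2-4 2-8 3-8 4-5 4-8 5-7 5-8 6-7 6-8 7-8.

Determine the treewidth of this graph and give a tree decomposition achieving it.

Treewidth 2.
Bags: B1 = {5, 7, 8}  B2 = {4, 5, 8}  B3 = {2, 4, 8}  B4 = {1, 5, 8}  B5 = {1, 3, 8}  B6 = {6, 7, 8}
Tree: B1–B2, B2–B3, B2–B4, B4–B5, B1–B6

The largest bag has 3 vertices, giving width 2; this decomposition certifies tw(G) ≤ 2. Conversely, {2, 4, 8} is a clique of size 3, and the vertices of any clique must share a bag in every tree decomposition; so some bag has ≥ 3 vertices and tw(G) ≥ 2. The upper and lower bounds meet at 2, so that is the treewidth.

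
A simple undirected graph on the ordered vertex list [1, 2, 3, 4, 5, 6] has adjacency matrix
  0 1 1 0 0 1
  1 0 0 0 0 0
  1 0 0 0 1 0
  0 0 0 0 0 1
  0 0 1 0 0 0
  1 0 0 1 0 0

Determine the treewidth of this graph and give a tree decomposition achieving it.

Treewidth 1.
Bags: B1 = {3, 5}  B2 = {1, 3}  B3 = {1, 6}  B4 = {4, 6}  B5 = {1, 2}
Tree: B1–B2, B2–B3, B3–B4, B3–B5

Every bag has size at most 2, so the width is 2 − 1 = 1 and tw(G) ≤ 1. G has an edge, so its treewidth is at least 1. The upper and lower bounds meet at 1, so that is the treewidth.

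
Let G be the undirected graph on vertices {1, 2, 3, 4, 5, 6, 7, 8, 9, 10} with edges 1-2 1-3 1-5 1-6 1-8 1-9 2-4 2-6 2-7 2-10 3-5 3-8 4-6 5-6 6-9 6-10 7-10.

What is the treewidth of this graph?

A width-2 tree decomposition is:
Bags: B1 = {1, 5, 6}  B2 = {1, 2, 6}  B3 = {2, 6, 10}  B4 = {1, 3, 5}  B5 = {1, 3, 8}  B6 = {2, 4, 6}  B7 = {1, 6, 9}  B8 = {2, 7, 10}
Tree: B1–B2, B2–B3, B1–B4, B4–B5, B3–B6, B1–B7, B3–B8
Each bag holds 3 vertices, so the decomposition has width 2, which upper-bounds the treewidth. Conversely, {1, 3, 8} is a clique of size 3, and the vertices of any clique must share a bag in every tree decomposition; so some bag has ≥ 3 vertices and tw(G) ≥ 2. Therefore the treewidth is 2.

2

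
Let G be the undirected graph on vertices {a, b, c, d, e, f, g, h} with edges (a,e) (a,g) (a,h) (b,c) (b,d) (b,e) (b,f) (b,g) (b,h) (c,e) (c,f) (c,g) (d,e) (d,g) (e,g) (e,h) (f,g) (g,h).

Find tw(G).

3

A width-3 tree decomposition is:
Bags: B1 = {a, e, g, h}  B2 = {b, e, g, h}  B3 = {b, c, e, g}  B4 = {b, c, f, g}  B5 = {b, d, e, g}
Tree: B1–B2, B2–B3, B3–B4, B3–B5
The largest bag has 4 vertices, giving width 3; this decomposition certifies tw(G) ≤ 3. On the other hand G contains the 4-clique {a, e, g, h}. A clique must lie in a single bag of any decomposition, so no decomposition can have width below 3. Hence tw(G) = 3 exactly.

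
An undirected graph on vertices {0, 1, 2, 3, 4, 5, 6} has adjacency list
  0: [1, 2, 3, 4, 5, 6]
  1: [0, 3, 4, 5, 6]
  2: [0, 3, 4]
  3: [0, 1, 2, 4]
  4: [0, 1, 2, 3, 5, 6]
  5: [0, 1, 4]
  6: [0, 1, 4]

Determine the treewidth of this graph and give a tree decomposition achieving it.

Every bag has size at most 4, so the width is 4 − 1 = 3 and tw(G) ≤ 3. Conversely, {0, 1, 3, 4} is a clique of size 4, and the vertices of any clique must share a bag in every tree decomposition; so some bag has ≥ 4 vertices and tw(G) ≥ 3. Hence tw(G) = 3 exactly.

Treewidth 3.
One such decomposition:
Bags: B1 = {0, 1, 3, 4}  B2 = {0, 2, 3, 4}  B3 = {0, 1, 4, 5}  B4 = {0, 1, 4, 6}
Tree: B1–B2, B1–B3, B1–B4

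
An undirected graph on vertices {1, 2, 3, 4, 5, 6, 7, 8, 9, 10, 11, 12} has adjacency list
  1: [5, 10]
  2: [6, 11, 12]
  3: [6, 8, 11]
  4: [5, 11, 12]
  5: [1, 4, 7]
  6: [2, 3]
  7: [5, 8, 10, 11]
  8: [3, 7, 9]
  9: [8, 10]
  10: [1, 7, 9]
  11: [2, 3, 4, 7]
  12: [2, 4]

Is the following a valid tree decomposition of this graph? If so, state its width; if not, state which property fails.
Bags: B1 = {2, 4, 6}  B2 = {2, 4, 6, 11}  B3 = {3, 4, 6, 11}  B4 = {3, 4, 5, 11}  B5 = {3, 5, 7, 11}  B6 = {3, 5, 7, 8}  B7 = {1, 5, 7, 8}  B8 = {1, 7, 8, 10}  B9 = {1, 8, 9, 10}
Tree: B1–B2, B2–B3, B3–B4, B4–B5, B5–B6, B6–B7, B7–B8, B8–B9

No — vertex 12 appears in no bag.

A tree decomposition must satisfy three properties: every vertex lies in some bag; for every edge, both endpoints lie together in some bag; and for every vertex, the bags containing it form a connected subtree. Here vertex 12 appears in no bag, so the decomposition is invalid.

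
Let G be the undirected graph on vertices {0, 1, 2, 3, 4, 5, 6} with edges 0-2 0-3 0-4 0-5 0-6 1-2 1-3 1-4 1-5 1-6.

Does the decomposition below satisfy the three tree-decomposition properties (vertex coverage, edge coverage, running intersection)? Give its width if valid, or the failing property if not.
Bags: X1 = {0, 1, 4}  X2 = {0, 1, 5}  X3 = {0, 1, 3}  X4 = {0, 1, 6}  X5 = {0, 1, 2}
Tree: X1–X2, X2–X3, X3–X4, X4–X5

Yes; width 2.

Vertex coverage: the bags together contain {0, 1, 2, 3, 4, 5, 6}, the full vertex set. Edge coverage: each edge of G has both endpoints in at least one bag. Running intersection: for every vertex, the bags containing it form a connected subtree. All three properties hold, so this is a valid tree decomposition of width max|bag| − 1 = 2, and hence tw(G) ≤ 2.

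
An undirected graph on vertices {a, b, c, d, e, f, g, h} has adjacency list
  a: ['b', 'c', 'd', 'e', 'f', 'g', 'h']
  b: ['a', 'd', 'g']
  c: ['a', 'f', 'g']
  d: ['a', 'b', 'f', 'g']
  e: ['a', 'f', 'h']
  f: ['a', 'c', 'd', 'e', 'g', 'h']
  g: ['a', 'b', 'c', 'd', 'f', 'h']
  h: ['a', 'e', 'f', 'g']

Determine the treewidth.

3

A width-3 tree decomposition is:
Bags: B1 = {a, e, f, h}  B2 = {a, f, g, h}  B3 = {a, d, f, g}  B4 = {a, b, d, g}  B5 = {a, c, f, g}
Tree: B1–B2, B2–B3, B3–B4, B3–B5
The largest bag has 4 vertices, giving width 3; this decomposition certifies tw(G) ≤ 3. Conversely, {a, d, f, g} is a clique of size 4, and the vertices of any clique must share a bag in every tree decomposition; so some bag has ≥ 4 vertices and tw(G) ≥ 3. The upper and lower bounds meet at 3, so that is the treewidth.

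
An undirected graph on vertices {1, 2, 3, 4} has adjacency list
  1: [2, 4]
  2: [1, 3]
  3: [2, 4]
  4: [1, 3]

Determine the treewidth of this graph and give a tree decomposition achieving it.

Treewidth 2.
Bags: B1 = {1, 3, 4}  B2 = {1, 2, 3}
Tree: B1–B2

The largest bag has 3 vertices, giving width 2; this decomposition certifies tw(G) ≤ 2. The edges 3–4–1–2–3 form a cycle, so G is not a tree and its treewidth is at least 2. Hence tw(G) = 2 exactly.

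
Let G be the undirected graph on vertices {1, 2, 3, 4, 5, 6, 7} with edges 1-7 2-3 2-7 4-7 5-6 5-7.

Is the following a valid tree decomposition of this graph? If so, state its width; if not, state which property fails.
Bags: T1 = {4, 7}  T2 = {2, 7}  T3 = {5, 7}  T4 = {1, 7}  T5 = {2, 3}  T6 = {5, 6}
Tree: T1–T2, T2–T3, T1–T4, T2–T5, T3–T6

Yes; width 1.

Vertex coverage: the bags together contain {1, 2, 3, 4, 5, 6, 7}, the full vertex set. Edge coverage: each edge of G has both endpoints in at least one bag. Running intersection: for every vertex, the bags containing it form a connected subtree. All three properties hold, so this is a valid tree decomposition of width max|bag| − 1 = 1, and hence tw(G) ≤ 1.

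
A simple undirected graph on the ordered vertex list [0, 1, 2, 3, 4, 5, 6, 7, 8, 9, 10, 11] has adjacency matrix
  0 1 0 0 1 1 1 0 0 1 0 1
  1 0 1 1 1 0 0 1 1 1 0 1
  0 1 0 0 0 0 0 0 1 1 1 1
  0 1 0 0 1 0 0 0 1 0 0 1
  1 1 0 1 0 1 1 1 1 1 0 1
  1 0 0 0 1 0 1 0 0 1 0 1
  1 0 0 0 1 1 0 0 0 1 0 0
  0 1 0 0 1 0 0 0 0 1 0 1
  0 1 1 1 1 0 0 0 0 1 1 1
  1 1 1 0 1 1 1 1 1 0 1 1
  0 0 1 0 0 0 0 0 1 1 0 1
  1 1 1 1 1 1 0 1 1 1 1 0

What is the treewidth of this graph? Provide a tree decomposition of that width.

Treewidth 4.
One optimal decomposition is:
Bags: B1 = {0, 1, 4, 9, 11}  B2 = {1, 4, 7, 9, 11}  B3 = {0, 4, 5, 9, 11}  B4 = {1, 4, 8, 9, 11}  B5 = {0, 4, 5, 6, 9}  B6 = {1, 2, 8, 9, 11}  B7 = {2, 8, 9, 10, 11}  B8 = {1, 3, 4, 8, 11}
Tree: B1–B2, B1–B3, B2–B4, B3–B5, B4–B6, B6–B7, B4–B8

Each bag holds 5 vertices, so the decomposition has width 4, which upper-bounds the treewidth. For the lower bound, the 5 vertices {1, 2, 8, 9, 11} are pairwise adjacent, and any tree decomposition puts a clique entirely inside one bag — forcing width ≥ 4. Combining the bounds, tw(G) = 4.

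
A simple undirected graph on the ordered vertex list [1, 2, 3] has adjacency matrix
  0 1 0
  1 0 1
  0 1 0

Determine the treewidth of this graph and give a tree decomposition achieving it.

Every bag has size at most 2, so the width is 2 − 1 = 1 and tw(G) ≤ 1. Since G has at least one edge (e.g. 2–1), it is not an edgeless graph, so tw(G) ≥ 1. Hence tw(G) = 1 exactly.

Treewidth 1.
Bags: B1 = {1, 2}  B2 = {2, 3}
Tree: B1–B2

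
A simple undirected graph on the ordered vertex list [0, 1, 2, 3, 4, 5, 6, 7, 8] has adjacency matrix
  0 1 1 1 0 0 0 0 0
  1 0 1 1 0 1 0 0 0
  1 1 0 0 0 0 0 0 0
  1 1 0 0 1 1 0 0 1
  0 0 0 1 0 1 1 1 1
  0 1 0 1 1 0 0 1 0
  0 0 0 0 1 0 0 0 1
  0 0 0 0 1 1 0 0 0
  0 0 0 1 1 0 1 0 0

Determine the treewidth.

2

A width-2 tree decomposition is:
Bags: B1 = {0, 1, 3}  B2 = {0, 1, 2}  B3 = {1, 3, 5}  B4 = {3, 4, 5}  B5 = {3, 4, 8}  B6 = {4, 6, 8}  B7 = {4, 5, 7}
Tree: B1–B2, B1–B3, B3–B4, B4–B5, B5–B6, B4–B7
Every bag has size at most 3, so the width is 3 − 1 = 2 and tw(G) ≤ 2. On the other hand G contains the 3-clique {0, 1, 2}. A clique must lie in a single bag of any decomposition, so no decomposition can have width below 2. Combining the bounds, tw(G) = 2.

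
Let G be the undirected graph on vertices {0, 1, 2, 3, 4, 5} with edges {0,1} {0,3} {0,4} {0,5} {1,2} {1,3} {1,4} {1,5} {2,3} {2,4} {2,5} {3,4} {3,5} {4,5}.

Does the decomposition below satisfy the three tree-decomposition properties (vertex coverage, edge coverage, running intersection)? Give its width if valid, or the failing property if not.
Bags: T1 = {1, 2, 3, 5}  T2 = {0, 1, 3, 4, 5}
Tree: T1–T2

A tree decomposition must satisfy three properties: every vertex lies in some bag; for every edge, both endpoints lie together in some bag; and for every vertex, the bags containing it form a connected subtree. Here edge (4,2) lies in no bag, so the decomposition is invalid.

No — edge (4,2) lies in no bag.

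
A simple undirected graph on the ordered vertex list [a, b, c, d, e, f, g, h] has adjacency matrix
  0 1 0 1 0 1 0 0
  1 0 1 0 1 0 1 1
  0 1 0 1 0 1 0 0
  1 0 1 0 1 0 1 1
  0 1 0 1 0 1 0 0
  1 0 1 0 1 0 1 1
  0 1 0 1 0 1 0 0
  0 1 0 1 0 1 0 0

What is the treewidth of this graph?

3

A width-3 tree decomposition is:
Bags: B1 = {b, d, e, f}  B2 = {b, c, d, f}  B3 = {a, b, d, f}  B4 = {b, d, f, g}  B5 = {b, d, f, h}
Tree: B1–B2, B2–B3, B3–B4, B4–B5
Each bag holds 4 vertices, so the decomposition has width 3, which upper-bounds the treewidth. For the lower bound: the 4 vertex sets {b,e}, {c,d}, {f}, {a} are disjoint, each induces a connected subgraph, and every pair is joined by at least one edge of G. Contracting each set to a single vertex therefore yields K_{4} as a minor, and since treewidth is minor-monotone, tw(G) ≥ tw(K_{4}) = 3. Therefore the treewidth is 3.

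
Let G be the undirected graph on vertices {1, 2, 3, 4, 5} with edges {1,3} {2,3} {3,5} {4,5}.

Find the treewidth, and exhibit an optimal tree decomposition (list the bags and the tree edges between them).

Every bag has size at most 2, so the width is 2 − 1 = 1 and tw(G) ≤ 1. Since G has at least one edge (e.g. 2–3), it is not an edgeless graph, so tw(G) ≥ 1. Therefore the treewidth is 1.

Treewidth 1.
One optimal decomposition is:
Bags: B1 = {2, 3}  B2 = {1, 3}  B3 = {3, 5}  B4 = {4, 5}
Tree: B1–B2, B1–B3, B3–B4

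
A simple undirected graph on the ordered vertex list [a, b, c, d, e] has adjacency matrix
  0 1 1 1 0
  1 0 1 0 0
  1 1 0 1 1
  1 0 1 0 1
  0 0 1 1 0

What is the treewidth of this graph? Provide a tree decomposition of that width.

Treewidth 2.
One optimal decomposition is:
Bags: B1 = {a, c, d}  B2 = {a, b, c}  B3 = {c, d, e}
Tree: B1–B2, B1–B3

The largest bag has 3 vertices, giving width 2; this decomposition certifies tw(G) ≤ 2. For the lower bound, the 3 vertices {c, d, e} are pairwise adjacent, and any tree decomposition puts a clique entirely inside one bag — forcing width ≥ 2. Hence tw(G) = 2 exactly.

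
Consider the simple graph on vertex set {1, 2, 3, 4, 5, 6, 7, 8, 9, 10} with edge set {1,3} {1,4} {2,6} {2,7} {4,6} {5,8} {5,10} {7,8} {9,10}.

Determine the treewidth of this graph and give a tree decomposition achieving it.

Treewidth 1.
One optimal decomposition is:
Bags: B1 = {1, 3}  B2 = {1, 4}  B3 = {4, 6}  B4 = {2, 6}  B5 = {2, 7}  B6 = {7, 8}  B7 = {5, 8}  B8 = {5, 10}  B9 = {9, 10}
Tree: B1–B2, B2–B3, B3–B4, B4–B5, B5–B6, B6–B7, B7–B8, B8–B9

Each bag holds 2 vertices, so the decomposition has width 1, which upper-bounds the treewidth. Since G has at least one edge (e.g. 3–1), it is not an edgeless graph, so tw(G) ≥ 1. Hence tw(G) = 1 exactly.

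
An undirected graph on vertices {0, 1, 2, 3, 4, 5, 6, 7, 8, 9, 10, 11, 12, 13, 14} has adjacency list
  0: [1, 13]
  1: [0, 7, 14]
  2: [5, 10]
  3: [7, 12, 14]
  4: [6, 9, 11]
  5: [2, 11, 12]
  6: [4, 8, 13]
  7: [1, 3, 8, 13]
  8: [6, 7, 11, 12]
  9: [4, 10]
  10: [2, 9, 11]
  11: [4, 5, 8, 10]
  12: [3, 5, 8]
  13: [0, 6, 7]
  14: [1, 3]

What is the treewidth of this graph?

3

A width-3 tree decomposition is:
Bags: B1 = {0, 1, 13, 14}  B2 = {1, 7, 13, 14}  B3 = {3, 7, 13, 14}  B4 = {3, 6, 7, 13}  B5 = {3, 6, 7, 8}  B6 = {3, 6, 8, 12}  B7 = {4, 6, 8, 12}  B8 = {4, 8, 11, 12}  B9 = {4, 5, 11, 12}  B10 = {4, 5, 9, 11}  B11 = {5, 9, 10, 11}  B12 = {2, 5, 9, 10}
Tree: B1–B2, B2–B3, B3–B4, B4–B5, B5–B6, B6–B7, B7–B8, B8–B9, B9–B10, B10–B11, B11–B12
Each bag holds 4 vertices, so the decomposition has width 3, which upper-bounds the treewidth. For the lower bound: the 4 vertex sets {0,1,14}, {13}, {7}, {3,6,8,12} are disjoint, each induces a connected subgraph, and every pair is joined by at least one edge of G. Contracting each set to a single vertex therefore yields K_{4} as a minor, and since treewidth is minor-monotone, tw(G) ≥ tw(K_{4}) = 3. Therefore the treewidth is 3.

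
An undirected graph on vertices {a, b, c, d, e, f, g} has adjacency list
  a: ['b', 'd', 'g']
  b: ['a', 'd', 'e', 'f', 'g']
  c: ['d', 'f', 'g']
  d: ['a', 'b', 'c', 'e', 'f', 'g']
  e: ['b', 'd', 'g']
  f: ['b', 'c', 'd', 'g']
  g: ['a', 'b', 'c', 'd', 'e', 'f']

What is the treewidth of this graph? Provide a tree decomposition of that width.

Treewidth 3.
One such decomposition:
Bags: B1 = {b, d, e, g}  B2 = {a, b, d, g}  B3 = {b, d, f, g}  B4 = {c, d, f, g}
Tree: B1–B2, B2–B3, B3–B4

Every bag has size at most 4, so the width is 4 − 1 = 3 and tw(G) ≤ 3. Conversely, {c, d, f, g} is a clique of size 4, and the vertices of any clique must share a bag in every tree decomposition; so some bag has ≥ 4 vertices and tw(G) ≥ 3. Hence tw(G) = 3 exactly.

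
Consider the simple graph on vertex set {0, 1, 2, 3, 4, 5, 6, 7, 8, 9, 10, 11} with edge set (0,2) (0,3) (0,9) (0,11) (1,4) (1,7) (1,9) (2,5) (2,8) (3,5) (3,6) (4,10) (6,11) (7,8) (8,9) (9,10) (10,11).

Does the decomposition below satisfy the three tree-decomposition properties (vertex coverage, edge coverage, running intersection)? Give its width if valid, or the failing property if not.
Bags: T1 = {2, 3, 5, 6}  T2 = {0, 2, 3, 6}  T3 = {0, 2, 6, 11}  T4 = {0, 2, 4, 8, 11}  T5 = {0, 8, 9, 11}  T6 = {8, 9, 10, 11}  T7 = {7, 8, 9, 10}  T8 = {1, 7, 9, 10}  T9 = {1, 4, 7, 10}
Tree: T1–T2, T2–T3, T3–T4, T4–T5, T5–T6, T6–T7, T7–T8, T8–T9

No — bags containing vertex 4 are not connected in the tree.

A tree decomposition must satisfy three properties: every vertex lies in some bag; for every edge, both endpoints lie together in some bag; and for every vertex, the bags containing it form a connected subtree. Here bags containing vertex 4 are not connected in the tree, so the decomposition is invalid.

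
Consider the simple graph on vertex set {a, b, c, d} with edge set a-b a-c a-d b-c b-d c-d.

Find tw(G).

A width-3 tree decomposition is:
Bags: B1 = {a, b, c, d}
Tree: (single bag)
With just one bag of size 4, the width is 4 − 1 = 3, so tw(G) ≤ 3. Conversely, {a, b, c, d} is a clique of size 4, and the vertices of any clique must share a bag in every tree decomposition; so some bag has ≥ 4 vertices and tw(G) ≥ 3. The upper and lower bounds meet at 3, so that is the treewidth.

3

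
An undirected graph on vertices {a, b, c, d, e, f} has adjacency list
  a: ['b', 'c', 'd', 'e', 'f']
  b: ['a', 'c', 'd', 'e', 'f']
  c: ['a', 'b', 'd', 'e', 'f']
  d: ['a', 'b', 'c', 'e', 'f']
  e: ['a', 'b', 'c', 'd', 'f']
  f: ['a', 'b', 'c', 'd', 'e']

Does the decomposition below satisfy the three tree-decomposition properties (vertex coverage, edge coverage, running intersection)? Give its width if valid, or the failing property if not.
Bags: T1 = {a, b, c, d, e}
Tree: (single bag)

A tree decomposition must satisfy three properties: every vertex lies in some bag; for every edge, both endpoints lie together in some bag; and for every vertex, the bags containing it form a connected subtree. Here vertex f appears in no bag, so the decomposition is invalid.

No — vertex f appears in no bag.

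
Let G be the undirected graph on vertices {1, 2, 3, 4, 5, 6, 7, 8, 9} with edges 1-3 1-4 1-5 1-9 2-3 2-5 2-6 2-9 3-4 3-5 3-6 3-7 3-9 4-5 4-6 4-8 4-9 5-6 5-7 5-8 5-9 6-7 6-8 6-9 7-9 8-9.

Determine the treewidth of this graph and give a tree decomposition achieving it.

Treewidth 4.
Bags: B1 = {3, 4, 5, 6, 9}  B2 = {2, 3, 5, 6, 9}  B3 = {3, 5, 6, 7, 9}  B4 = {4, 5, 6, 8, 9}  B5 = {1, 3, 4, 5, 9}
Tree: B1–B2, B2–B3, B1–B4, B1–B5

The largest bag has 5 vertices, giving width 4; this decomposition certifies tw(G) ≤ 4. For the lower bound, the 5 vertices {4, 5, 6, 8, 9} are pairwise adjacent, and any tree decomposition puts a clique entirely inside one bag — forcing width ≥ 4. Hence tw(G) = 4 exactly.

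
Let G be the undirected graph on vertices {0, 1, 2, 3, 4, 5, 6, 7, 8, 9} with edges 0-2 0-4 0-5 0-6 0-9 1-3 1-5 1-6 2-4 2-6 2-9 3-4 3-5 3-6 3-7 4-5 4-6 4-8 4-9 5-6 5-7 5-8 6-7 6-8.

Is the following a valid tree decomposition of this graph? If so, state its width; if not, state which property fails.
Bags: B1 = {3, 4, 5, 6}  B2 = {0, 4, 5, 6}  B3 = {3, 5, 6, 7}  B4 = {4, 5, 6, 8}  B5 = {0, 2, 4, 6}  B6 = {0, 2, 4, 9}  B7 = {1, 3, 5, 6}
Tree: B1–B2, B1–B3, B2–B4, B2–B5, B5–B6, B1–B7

Vertex coverage: the bags together contain {0, 1, 2, 3, 4, 5, 6, 7, 8, 9}, the full vertex set. Edge coverage: each edge of G has both endpoints in at least one bag. Running intersection: for every vertex, the bags containing it form a connected subtree. All three properties hold, so this is a valid tree decomposition of width max|bag| − 1 = 3, and hence tw(G) ≤ 3.

Yes; width 3.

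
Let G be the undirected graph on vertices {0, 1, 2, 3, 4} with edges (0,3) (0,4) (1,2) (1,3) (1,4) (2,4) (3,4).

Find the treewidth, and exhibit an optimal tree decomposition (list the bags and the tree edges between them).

Treewidth 2.
One such decomposition:
Bags: B1 = {0, 3, 4}  B2 = {1, 3, 4}  B3 = {1, 2, 4}
Tree: B1–B2, B2–B3

The largest bag has 3 vertices, giving width 2; this decomposition certifies tw(G) ≤ 2. Conversely, {0, 3, 4} is a clique of size 3, and the vertices of any clique must share a bag in every tree decomposition; so some bag has ≥ 3 vertices and tw(G) ≥ 2. The upper and lower bounds meet at 2, so that is the treewidth.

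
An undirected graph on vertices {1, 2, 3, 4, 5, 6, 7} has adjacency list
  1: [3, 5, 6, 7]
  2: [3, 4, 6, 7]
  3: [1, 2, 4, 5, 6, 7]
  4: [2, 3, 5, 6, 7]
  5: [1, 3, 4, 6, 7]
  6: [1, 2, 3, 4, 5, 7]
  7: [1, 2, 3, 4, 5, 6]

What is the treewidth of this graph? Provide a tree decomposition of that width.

Each bag holds 5 vertices, so the decomposition has width 4, which upper-bounds the treewidth. Conversely, {1, 3, 5, 6, 7} is a clique of size 5, and the vertices of any clique must share a bag in every tree decomposition; so some bag has ≥ 5 vertices and tw(G) ≥ 4. Therefore the treewidth is 4.

Treewidth 4.
One optimal decomposition is:
Bags: B1 = {3, 4, 5, 6, 7}  B2 = {1, 3, 5, 6, 7}  B3 = {2, 3, 4, 6, 7}
Tree: B1–B2, B1–B3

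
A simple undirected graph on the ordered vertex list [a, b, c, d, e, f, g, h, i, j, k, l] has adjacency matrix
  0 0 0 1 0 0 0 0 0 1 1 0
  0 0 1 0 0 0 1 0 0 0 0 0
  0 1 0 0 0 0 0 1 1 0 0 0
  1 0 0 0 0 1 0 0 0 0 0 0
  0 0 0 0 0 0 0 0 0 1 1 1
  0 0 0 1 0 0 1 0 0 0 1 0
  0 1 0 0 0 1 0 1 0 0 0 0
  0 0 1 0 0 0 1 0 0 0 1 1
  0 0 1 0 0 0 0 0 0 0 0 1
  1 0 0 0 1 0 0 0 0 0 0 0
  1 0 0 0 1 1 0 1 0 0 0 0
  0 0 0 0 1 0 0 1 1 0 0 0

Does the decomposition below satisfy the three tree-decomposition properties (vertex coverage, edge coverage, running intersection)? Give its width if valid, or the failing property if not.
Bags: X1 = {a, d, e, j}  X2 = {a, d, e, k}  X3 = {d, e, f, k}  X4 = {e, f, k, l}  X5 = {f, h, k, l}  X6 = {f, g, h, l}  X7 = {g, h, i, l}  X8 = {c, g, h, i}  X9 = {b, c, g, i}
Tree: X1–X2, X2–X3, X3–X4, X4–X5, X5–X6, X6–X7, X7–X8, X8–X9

Every vertex of G appears in some bag (union = {a, b, c, d, e, f, g, h, i, j, k, l}); every edge is covered by a bag; and for each vertex v the set of bags containing v is connected in the bag tree. The decomposition is therefore valid. The largest bag has 4 vertices, so the width is 3.

Yes; width 3.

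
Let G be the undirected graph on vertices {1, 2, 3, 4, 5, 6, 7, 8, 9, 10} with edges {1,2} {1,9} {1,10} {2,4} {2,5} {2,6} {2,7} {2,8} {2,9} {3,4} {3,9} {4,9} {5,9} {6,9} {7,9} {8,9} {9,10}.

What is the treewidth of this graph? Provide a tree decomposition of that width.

Treewidth 2.
Bags: B1 = {1, 2, 9}  B2 = {2, 4, 9}  B3 = {3, 4, 9}  B4 = {1, 9, 10}  B5 = {2, 5, 9}  B6 = {2, 7, 9}  B7 = {2, 8, 9}  B8 = {2, 6, 9}
Tree: B1–B2, B2–B3, B1–B4, B1–B5, B5–B6, B1–B7, B1–B8

Every bag has size at most 3, so the width is 3 − 1 = 2 and tw(G) ≤ 2. For the lower bound, the 3 vertices {1, 9, 10} are pairwise adjacent, and any tree decomposition puts a clique entirely inside one bag — forcing width ≥ 2. The upper and lower bounds meet at 2, so that is the treewidth.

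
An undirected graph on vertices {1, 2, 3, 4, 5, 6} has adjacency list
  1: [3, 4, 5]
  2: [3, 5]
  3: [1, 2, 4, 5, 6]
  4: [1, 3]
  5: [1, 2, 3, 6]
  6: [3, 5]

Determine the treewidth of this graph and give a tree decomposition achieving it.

The largest bag has 3 vertices, giving width 2; this decomposition certifies tw(G) ≤ 2. On the other hand G contains the 3-clique {1, 3, 4}. A clique must lie in a single bag of any decomposition, so no decomposition can have width below 2. Therefore the treewidth is 2.

Treewidth 2.
One optimal decomposition is:
Bags: B1 = {3, 5, 6}  B2 = {1, 3, 5}  B3 = {1, 3, 4}  B4 = {2, 3, 5}
Tree: B1–B2, B2–B3, B1–B4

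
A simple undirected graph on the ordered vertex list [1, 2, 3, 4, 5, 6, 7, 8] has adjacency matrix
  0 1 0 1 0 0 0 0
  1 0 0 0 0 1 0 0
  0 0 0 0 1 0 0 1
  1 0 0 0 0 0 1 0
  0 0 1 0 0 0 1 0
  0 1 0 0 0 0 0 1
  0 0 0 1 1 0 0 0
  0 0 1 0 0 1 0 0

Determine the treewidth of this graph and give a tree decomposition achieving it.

Treewidth 2.
One optimal decomposition is:
Bags: B1 = {3, 6, 8}  B2 = {3, 5, 6}  B3 = {5, 6, 7}  B4 = {4, 6, 7}  B5 = {1, 4, 6}  B6 = {1, 2, 6}
Tree: B1–B2, B2–B3, B3–B4, B4–B5, B5–B6

The largest bag has 3 vertices, giving width 2; this decomposition certifies tw(G) ≤ 2. Since 6–8–3–5–7–4–1–2–6 is a cycle in G, G is not acyclic. Forests are exactly the graphs of treewidth ≤ 1, so tw(G) ≥ 2. Hence tw(G) = 2 exactly.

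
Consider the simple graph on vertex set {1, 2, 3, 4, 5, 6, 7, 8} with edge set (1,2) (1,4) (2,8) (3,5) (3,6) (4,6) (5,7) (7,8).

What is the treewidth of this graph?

2

A width-2 tree decomposition is:
Bags: B1 = {2, 7, 8}  B2 = {1, 2, 7}  B3 = {1, 4, 7}  B4 = {4, 6, 7}  B5 = {3, 6, 7}  B6 = {3, 5, 7}
Tree: B1–B2, B2–B3, B3–B4, B4–B5, B5–B6
Every bag has size at most 3, so the width is 3 − 1 = 2 and tw(G) ≤ 2. The edges 7–8–2–1–4–6–3–5–7 form a cycle, so G is not a tree and its treewidth is at least 2. Therefore the treewidth is 2.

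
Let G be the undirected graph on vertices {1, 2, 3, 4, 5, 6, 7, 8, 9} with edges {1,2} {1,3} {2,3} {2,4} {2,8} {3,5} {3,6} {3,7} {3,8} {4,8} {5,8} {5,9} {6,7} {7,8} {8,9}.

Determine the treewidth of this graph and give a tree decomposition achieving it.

Each bag holds 3 vertices, so the decomposition has width 2, which upper-bounds the treewidth. On the other hand G contains the 3-clique {5, 8, 9}. A clique must lie in a single bag of any decomposition, so no decomposition can have width below 2. Combining the bounds, tw(G) = 2.

Treewidth 2.
Bags: B1 = {2, 4, 8}  B2 = {2, 3, 8}  B3 = {3, 5, 8}  B4 = {5, 8, 9}  B5 = {3, 7, 8}  B6 = {3, 6, 7}  B7 = {1, 2, 3}
Tree: B1–B2, B2–B3, B3–B4, B3–B5, B5–B6, B2–B7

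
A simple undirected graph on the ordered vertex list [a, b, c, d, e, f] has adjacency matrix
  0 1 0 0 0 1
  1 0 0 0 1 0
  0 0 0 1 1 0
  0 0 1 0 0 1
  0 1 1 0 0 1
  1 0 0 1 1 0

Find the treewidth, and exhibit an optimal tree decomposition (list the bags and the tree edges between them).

The largest bag has 3 vertices, giving width 2; this decomposition certifies tw(G) ≤ 2. The edges a–b–e–f–a form a cycle, so G is not a tree and its treewidth is at least 2. The upper and lower bounds meet at 2, so that is the treewidth.

Treewidth 2.
One optimal decomposition is:
Bags: B1 = {a, b, f}  B2 = {b, e, f}  B3 = {d, e, f}  B4 = {c, d, e}
Tree: B1–B2, B2–B3, B3–B4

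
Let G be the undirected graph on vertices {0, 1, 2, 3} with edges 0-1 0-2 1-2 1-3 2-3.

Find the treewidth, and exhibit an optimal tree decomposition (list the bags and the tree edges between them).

Every bag has size at most 3, so the width is 3 − 1 = 2 and tw(G) ≤ 2. On the other hand G contains the 3-clique {0, 1, 2}. A clique must lie in a single bag of any decomposition, so no decomposition can have width below 2. Combining the bounds, tw(G) = 2.

Treewidth 2.
Bags: B1 = {0, 1, 2}  B2 = {1, 2, 3}
Tree: B1–B2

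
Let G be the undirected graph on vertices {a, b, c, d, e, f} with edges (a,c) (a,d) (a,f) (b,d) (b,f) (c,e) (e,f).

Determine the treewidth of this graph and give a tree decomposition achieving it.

Treewidth 2.
Bags: B1 = {a, c, e}  B2 = {a, e, f}  B3 = {a, d, f}  B4 = {b, d, f}
Tree: B1–B2, B2–B3, B3–B4

Every bag has size at most 3, so the width is 3 − 1 = 2 and tw(G) ≤ 2. The edges c–e–f–a–c form a cycle, so G is not a tree and its treewidth is at least 2. Combining the bounds, tw(G) = 2.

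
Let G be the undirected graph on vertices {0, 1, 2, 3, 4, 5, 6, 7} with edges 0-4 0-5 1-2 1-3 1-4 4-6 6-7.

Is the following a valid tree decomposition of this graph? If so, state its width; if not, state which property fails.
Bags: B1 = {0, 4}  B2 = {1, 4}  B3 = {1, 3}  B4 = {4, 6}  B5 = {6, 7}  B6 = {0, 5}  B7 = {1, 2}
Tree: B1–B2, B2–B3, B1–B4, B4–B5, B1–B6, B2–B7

Checking the three conditions: (i) the bags cover all of {0, 1, 2, 3, 4, 5, 6, 7}; (ii) for each edge, some bag contains both endpoints; (iii) the bags containing any fixed vertex form a subtree. All hold, so the decomposition is valid with width 2 − 1 = 1.

Yes; width 1.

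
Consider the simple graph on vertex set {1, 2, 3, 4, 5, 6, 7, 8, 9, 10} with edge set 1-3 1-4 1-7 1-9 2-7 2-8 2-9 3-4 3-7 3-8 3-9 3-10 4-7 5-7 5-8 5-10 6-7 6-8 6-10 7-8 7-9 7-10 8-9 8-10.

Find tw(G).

3

A width-3 tree decomposition is:
Bags: B1 = {3, 7, 8, 9}  B2 = {3, 7, 8, 10}  B3 = {6, 7, 8, 10}  B4 = {5, 7, 8, 10}  B5 = {2, 7, 8, 9}  B6 = {1, 3, 7, 9}  B7 = {1, 3, 4, 7}
Tree: B1–B2, B2–B3, B2–B4, B1–B5, B1–B6, B6–B7
The largest bag has 4 vertices, giving width 3; this decomposition certifies tw(G) ≤ 3. For the lower bound, the 4 vertices {2, 7, 8, 9} are pairwise adjacent, and any tree decomposition puts a clique entirely inside one bag — forcing width ≥ 3. Therefore the treewidth is 3.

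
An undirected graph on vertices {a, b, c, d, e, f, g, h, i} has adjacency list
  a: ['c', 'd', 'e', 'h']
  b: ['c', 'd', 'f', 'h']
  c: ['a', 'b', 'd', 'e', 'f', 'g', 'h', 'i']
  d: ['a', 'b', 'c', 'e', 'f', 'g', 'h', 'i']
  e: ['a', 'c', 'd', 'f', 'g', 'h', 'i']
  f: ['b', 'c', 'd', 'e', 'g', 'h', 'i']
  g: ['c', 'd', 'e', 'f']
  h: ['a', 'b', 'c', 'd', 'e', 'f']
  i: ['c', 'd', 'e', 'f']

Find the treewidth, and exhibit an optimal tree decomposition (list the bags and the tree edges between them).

Treewidth 4.
Bags: B1 = {c, d, e, f, h}  B2 = {c, d, e, f, g}  B3 = {c, d, e, f, i}  B4 = {b, c, d, f, h}  B5 = {a, c, d, e, h}
Tree: B1–B2, B2–B3, B1–B4, B1–B5

Every bag has size at most 5, so the width is 5 − 1 = 4 and tw(G) ≤ 4. On the other hand G contains the 5-clique {a, c, d, e, h}. A clique must lie in a single bag of any decomposition, so no decomposition can have width below 4. Therefore the treewidth is 4.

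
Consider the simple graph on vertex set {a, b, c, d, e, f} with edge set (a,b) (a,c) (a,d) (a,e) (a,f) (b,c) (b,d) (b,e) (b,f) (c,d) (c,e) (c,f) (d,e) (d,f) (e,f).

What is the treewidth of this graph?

A width-5 tree decomposition is:
Bags: B1 = {a, b, c, d, e, f}
Tree: (single bag)
With just one bag of size 6, the width is 6 − 1 = 5, so tw(G) ≤ 5. For the lower bound, the 6 vertices {a, b, c, d, e, f} are pairwise adjacent, and any tree decomposition puts a clique entirely inside one bag — forcing width ≥ 5. Hence tw(G) = 5 exactly.

5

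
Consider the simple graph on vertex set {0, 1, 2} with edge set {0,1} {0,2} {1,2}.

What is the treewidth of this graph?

A width-2 tree decomposition is:
Bags: B1 = {0, 1, 2}
Tree: (single bag)
With just one bag of size 3, the width is 3 − 1 = 2, so tw(G) ≤ 2. Conversely, {0, 1, 2} is a clique of size 3, and the vertices of any clique must share a bag in every tree decomposition; so some bag has ≥ 3 vertices and tw(G) ≥ 2. The upper and lower bounds meet at 2, so that is the treewidth.

2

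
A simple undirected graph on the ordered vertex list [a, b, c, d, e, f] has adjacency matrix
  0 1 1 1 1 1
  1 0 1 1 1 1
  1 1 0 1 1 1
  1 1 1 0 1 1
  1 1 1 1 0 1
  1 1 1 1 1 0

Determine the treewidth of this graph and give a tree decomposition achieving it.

With just one bag of size 6, the width is 6 − 1 = 5, so tw(G) ≤ 5. Conversely, {a, b, c, d, e, f} is a clique of size 6, and the vertices of any clique must share a bag in every tree decomposition; so some bag has ≥ 6 vertices and tw(G) ≥ 5. Combining the bounds, tw(G) = 5.

Treewidth 5.
One optimal decomposition is:
Bags: B1 = {a, b, c, d, e, f}
Tree: (single bag)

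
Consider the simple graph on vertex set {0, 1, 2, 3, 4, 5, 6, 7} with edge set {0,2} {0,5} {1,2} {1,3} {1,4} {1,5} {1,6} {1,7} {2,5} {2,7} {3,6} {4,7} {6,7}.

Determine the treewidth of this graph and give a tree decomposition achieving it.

Treewidth 2.
One such decomposition:
Bags: B1 = {1, 2, 7}  B2 = {1, 4, 7}  B3 = {1, 2, 5}  B4 = {1, 6, 7}  B5 = {1, 3, 6}  B6 = {0, 2, 5}
Tree: B1–B2, B1–B3, B2–B4, B4–B5, B3–B6

Each bag holds 3 vertices, so the decomposition has width 2, which upper-bounds the treewidth. On the other hand G contains the 3-clique {0, 2, 5}. A clique must lie in a single bag of any decomposition, so no decomposition can have width below 2. Therefore the treewidth is 2.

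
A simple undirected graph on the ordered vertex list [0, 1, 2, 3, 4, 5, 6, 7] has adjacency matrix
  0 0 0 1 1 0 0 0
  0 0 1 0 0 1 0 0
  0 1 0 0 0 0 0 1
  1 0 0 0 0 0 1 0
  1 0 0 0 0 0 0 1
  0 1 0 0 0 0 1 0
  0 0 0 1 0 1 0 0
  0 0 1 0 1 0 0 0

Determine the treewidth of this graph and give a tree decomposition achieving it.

Treewidth 2.
Bags: B1 = {0, 4, 7}  B2 = {0, 3, 7}  B3 = {3, 6, 7}  B4 = {5, 6, 7}  B5 = {1, 5, 7}  B6 = {1, 2, 7}
Tree: B1–B2, B2–B3, B3–B4, B4–B5, B5–B6

Each bag holds 3 vertices, so the decomposition has width 2, which upper-bounds the treewidth. The edges 7–4–0–3–6–5–1–2–7 form a cycle, so G is not a tree and its treewidth is at least 2. Therefore the treewidth is 2.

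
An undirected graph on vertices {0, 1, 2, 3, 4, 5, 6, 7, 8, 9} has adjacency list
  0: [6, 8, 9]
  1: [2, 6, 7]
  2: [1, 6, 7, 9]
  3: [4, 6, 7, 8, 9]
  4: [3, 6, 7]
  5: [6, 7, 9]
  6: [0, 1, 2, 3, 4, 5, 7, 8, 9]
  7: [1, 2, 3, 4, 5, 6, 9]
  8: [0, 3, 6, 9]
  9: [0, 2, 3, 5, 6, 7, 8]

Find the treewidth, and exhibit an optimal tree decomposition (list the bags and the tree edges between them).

Treewidth 3.
One such decomposition:
Bags: B1 = {2, 6, 7, 9}  B2 = {3, 6, 7, 9}  B3 = {5, 6, 7, 9}  B4 = {3, 6, 8, 9}  B5 = {0, 6, 8, 9}  B6 = {1, 2, 6, 7}  B7 = {3, 4, 6, 7}
Tree: B1–B2, B1–B3, B2–B4, B4–B5, B1–B6, B2–B7

The largest bag has 4 vertices, giving width 3; this decomposition certifies tw(G) ≤ 3. Conversely, {0, 6, 8, 9} is a clique of size 4, and the vertices of any clique must share a bag in every tree decomposition; so some bag has ≥ 4 vertices and tw(G) ≥ 3. Therefore the treewidth is 3.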